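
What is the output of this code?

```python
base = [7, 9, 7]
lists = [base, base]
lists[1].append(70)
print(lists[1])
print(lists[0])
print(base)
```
[7, 9, 7, 70]
[7, 9, 7, 70]
[7, 9, 7, 70]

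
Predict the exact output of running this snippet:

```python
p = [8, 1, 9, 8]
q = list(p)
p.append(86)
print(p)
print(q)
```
[8, 1, 9, 8, 86]
[8, 1, 9, 8]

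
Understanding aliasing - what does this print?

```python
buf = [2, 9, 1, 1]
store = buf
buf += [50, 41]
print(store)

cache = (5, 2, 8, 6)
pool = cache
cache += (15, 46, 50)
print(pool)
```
[2, 9, 1, 1, 50, 41]
(5, 2, 8, 6)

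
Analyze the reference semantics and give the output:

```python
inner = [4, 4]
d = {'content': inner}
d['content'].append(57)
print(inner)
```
[4, 4, 57]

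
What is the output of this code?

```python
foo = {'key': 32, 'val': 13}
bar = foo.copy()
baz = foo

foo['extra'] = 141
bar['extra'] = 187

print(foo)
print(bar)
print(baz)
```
{'key': 32, 'val': 13, 'extra': 141}
{'key': 32, 'val': 13, 'extra': 187}
{'key': 32, 'val': 13, 'extra': 141}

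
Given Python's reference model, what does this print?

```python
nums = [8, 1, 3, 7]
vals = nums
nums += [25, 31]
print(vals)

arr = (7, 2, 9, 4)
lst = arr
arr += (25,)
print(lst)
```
[8, 1, 3, 7, 25, 31]
(7, 2, 9, 4)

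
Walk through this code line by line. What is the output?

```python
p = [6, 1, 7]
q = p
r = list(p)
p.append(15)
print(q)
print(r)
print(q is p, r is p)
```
[6, 1, 7, 15]
[6, 1, 7]
True False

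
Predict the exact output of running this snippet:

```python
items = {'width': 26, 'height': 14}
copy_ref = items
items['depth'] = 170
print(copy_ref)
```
{'width': 26, 'height': 14, 'depth': 170}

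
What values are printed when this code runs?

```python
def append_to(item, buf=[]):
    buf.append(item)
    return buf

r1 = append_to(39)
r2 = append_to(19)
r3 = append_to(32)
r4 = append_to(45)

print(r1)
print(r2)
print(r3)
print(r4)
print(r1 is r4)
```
[39, 19, 32, 45]
[39, 19, 32, 45]
[39, 19, 32, 45]
[39, 19, 32, 45]
True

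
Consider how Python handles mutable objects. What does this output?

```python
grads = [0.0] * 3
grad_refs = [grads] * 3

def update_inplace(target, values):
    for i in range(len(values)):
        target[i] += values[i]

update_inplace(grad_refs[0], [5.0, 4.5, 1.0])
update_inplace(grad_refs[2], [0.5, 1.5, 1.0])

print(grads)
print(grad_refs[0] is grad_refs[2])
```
[5.5, 6.0, 2.0]
True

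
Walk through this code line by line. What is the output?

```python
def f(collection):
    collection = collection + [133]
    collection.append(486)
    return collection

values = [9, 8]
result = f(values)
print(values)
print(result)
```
[9, 8]
[9, 8, 133, 486]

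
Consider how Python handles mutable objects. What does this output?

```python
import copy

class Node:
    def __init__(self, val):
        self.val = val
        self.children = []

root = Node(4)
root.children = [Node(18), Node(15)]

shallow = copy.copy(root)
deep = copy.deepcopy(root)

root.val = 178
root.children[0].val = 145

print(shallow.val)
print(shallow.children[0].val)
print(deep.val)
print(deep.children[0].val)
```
4
145
4
18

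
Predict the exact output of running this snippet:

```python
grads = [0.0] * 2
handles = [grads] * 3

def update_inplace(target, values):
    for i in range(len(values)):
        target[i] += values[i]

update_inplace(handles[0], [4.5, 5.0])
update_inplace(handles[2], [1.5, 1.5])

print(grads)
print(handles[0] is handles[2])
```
[6.0, 6.5]
True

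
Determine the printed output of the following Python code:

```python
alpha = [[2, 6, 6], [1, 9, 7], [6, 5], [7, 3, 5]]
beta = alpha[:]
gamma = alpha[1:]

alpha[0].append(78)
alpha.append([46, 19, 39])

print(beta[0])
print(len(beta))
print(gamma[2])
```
[2, 6, 6, 78]
4
[7, 3, 5]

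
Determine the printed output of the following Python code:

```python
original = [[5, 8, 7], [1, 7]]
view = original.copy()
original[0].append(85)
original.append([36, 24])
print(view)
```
[[5, 8, 7, 85], [1, 7]]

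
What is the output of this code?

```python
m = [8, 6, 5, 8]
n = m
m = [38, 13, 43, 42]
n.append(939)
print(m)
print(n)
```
[38, 13, 43, 42]
[8, 6, 5, 8, 939]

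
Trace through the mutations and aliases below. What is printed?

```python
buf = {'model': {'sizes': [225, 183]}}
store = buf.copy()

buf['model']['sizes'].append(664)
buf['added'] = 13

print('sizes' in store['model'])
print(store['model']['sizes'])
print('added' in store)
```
True
[225, 183, 664]
False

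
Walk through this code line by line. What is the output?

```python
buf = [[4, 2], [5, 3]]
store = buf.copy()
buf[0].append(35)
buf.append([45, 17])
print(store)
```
[[4, 2, 35], [5, 3]]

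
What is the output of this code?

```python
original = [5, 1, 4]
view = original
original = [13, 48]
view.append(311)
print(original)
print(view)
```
[13, 48]
[5, 1, 4, 311]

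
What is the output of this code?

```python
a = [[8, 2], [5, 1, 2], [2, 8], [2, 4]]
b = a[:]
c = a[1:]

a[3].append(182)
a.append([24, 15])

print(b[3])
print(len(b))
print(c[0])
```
[2, 4, 182]
4
[5, 1, 2]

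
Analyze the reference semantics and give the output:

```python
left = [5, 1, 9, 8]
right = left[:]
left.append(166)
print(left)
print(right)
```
[5, 1, 9, 8, 166]
[5, 1, 9, 8]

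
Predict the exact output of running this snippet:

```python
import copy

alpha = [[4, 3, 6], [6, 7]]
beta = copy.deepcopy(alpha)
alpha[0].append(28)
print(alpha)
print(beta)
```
[[4, 3, 6, 28], [6, 7]]
[[4, 3, 6], [6, 7]]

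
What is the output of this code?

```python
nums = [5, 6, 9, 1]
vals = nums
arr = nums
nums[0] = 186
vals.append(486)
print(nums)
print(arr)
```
[186, 6, 9, 1, 486]
[186, 6, 9, 1, 486]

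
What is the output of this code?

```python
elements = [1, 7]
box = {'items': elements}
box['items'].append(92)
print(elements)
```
[1, 7, 92]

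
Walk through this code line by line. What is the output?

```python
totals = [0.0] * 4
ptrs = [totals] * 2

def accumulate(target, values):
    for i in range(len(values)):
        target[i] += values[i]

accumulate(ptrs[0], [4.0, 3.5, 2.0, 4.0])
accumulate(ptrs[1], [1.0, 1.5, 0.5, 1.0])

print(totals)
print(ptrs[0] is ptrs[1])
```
[5.0, 5.0, 2.5, 5.0]
True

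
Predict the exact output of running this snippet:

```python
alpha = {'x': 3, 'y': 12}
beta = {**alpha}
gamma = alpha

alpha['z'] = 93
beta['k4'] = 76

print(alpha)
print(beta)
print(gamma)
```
{'x': 3, 'y': 12, 'z': 93}
{'x': 3, 'y': 12, 'k4': 76}
{'x': 3, 'y': 12, 'z': 93}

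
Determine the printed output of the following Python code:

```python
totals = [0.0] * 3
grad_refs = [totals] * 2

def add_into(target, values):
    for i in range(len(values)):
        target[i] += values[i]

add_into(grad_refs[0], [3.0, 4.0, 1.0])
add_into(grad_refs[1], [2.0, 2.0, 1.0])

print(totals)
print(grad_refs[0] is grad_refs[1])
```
[5.0, 6.0, 2.0]
True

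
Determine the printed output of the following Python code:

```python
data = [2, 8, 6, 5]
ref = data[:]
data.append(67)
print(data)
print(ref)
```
[2, 8, 6, 5, 67]
[2, 8, 6, 5]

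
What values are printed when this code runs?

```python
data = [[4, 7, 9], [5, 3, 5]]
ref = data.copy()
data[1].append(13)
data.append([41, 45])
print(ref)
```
[[4, 7, 9], [5, 3, 5, 13]]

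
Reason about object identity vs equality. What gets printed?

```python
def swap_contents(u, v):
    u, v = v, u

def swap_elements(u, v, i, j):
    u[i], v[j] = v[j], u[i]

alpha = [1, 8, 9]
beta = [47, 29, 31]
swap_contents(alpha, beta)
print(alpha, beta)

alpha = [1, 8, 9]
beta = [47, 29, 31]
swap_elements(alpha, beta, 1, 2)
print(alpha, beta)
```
[1, 8, 9] [47, 29, 31]
[1, 31, 9] [47, 29, 8]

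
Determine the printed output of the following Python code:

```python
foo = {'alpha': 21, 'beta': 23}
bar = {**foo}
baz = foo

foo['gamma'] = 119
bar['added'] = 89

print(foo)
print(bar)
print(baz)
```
{'alpha': 21, 'beta': 23, 'gamma': 119}
{'alpha': 21, 'beta': 23, 'added': 89}
{'alpha': 21, 'beta': 23, 'gamma': 119}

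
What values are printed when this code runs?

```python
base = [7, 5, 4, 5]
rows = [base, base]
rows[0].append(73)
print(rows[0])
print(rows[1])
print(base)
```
[7, 5, 4, 5, 73]
[7, 5, 4, 5, 73]
[7, 5, 4, 5, 73]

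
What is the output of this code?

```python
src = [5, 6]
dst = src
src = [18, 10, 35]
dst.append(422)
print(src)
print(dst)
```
[18, 10, 35]
[5, 6, 422]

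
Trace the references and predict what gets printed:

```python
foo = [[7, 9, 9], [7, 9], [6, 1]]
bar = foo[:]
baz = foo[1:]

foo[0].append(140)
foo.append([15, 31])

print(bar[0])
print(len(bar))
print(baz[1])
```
[7, 9, 9, 140]
3
[6, 1]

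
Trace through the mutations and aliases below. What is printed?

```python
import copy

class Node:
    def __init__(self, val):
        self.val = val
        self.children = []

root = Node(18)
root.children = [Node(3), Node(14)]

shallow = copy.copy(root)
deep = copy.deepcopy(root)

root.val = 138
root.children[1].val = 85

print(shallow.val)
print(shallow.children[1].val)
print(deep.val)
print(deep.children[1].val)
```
18
85
18
14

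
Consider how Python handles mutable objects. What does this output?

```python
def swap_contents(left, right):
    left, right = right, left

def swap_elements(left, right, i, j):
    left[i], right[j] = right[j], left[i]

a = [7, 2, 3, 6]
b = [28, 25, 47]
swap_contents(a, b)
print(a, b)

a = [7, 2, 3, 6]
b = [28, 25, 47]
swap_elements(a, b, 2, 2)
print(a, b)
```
[7, 2, 3, 6] [28, 25, 47]
[7, 2, 47, 6] [28, 25, 3]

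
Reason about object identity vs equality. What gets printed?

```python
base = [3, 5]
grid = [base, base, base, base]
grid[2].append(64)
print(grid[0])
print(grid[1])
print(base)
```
[3, 5, 64]
[3, 5, 64]
[3, 5, 64]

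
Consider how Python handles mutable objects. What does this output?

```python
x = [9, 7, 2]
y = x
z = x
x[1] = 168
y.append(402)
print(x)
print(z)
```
[9, 168, 2, 402]
[9, 168, 2, 402]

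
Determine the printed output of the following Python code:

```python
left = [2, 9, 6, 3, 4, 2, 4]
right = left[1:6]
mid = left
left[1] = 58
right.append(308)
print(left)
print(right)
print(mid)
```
[2, 58, 6, 3, 4, 2, 4]
[9, 6, 3, 4, 2, 308]
[2, 58, 6, 3, 4, 2, 4]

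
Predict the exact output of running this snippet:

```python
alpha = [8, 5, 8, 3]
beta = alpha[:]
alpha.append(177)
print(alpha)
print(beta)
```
[8, 5, 8, 3, 177]
[8, 5, 8, 3]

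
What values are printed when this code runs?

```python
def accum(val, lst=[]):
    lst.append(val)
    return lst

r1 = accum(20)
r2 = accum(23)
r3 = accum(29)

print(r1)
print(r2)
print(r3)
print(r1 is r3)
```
[20, 23, 29]
[20, 23, 29]
[20, 23, 29]
True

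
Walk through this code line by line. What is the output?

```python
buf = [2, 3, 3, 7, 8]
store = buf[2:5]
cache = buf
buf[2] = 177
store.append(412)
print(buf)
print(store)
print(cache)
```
[2, 3, 177, 7, 8]
[3, 7, 8, 412]
[2, 3, 177, 7, 8]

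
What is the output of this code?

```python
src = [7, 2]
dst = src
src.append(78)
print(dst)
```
[7, 2, 78]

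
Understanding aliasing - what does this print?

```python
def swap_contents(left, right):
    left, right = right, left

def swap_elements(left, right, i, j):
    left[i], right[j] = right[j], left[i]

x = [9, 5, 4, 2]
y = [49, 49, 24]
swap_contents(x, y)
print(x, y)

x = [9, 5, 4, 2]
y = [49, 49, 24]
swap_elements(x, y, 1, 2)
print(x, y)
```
[9, 5, 4, 2] [49, 49, 24]
[9, 24, 4, 2] [49, 49, 5]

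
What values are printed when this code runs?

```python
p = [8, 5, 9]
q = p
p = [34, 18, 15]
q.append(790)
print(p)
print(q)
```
[34, 18, 15]
[8, 5, 9, 790]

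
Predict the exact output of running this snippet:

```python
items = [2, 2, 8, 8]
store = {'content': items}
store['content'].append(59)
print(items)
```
[2, 2, 8, 8, 59]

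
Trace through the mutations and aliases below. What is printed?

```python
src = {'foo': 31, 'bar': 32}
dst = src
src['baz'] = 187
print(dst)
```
{'foo': 31, 'bar': 32, 'baz': 187}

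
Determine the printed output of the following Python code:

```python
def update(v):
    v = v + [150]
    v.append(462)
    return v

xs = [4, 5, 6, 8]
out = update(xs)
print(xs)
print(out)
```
[4, 5, 6, 8]
[4, 5, 6, 8, 150, 462]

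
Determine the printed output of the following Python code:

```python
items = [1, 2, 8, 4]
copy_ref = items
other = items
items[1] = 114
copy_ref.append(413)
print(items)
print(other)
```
[1, 114, 8, 4, 413]
[1, 114, 8, 4, 413]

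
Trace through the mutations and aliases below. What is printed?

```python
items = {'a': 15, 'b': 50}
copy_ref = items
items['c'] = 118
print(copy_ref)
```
{'a': 15, 'b': 50, 'c': 118}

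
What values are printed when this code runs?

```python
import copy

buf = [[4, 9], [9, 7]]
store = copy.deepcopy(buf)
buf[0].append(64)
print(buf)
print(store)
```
[[4, 9, 64], [9, 7]]
[[4, 9], [9, 7]]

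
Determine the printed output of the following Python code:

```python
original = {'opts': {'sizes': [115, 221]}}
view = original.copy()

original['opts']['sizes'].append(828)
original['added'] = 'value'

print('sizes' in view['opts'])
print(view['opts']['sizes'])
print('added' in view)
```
True
[115, 221, 828]
False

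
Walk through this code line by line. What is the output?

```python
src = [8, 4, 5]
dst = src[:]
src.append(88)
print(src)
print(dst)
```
[8, 4, 5, 88]
[8, 4, 5]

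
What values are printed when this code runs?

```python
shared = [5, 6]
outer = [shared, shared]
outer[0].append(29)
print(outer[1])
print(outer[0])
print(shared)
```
[5, 6, 29]
[5, 6, 29]
[5, 6, 29]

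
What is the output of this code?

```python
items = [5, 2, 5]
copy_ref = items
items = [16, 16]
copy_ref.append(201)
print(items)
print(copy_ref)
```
[16, 16]
[5, 2, 5, 201]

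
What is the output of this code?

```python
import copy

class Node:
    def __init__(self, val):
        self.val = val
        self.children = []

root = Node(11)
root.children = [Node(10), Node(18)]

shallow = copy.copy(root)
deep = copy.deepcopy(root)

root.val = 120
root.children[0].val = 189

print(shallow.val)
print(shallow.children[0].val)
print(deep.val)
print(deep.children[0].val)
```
11
189
11
10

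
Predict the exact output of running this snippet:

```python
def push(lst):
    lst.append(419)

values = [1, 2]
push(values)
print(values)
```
[1, 2, 419]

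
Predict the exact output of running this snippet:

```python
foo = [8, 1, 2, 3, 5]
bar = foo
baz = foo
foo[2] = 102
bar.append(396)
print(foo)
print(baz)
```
[8, 1, 102, 3, 5, 396]
[8, 1, 102, 3, 5, 396]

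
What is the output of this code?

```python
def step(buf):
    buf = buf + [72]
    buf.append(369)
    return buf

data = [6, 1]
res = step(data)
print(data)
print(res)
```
[6, 1]
[6, 1, 72, 369]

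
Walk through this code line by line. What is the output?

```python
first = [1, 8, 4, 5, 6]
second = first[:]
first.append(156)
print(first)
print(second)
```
[1, 8, 4, 5, 6, 156]
[1, 8, 4, 5, 6]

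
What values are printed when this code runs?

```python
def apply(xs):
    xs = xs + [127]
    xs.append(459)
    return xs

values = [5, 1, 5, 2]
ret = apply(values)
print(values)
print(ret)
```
[5, 1, 5, 2]
[5, 1, 5, 2, 127, 459]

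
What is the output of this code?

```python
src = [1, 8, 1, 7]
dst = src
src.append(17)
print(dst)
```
[1, 8, 1, 7, 17]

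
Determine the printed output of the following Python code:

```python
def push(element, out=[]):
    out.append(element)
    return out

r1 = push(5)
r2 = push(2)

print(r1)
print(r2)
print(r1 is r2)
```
[5, 2]
[5, 2]
True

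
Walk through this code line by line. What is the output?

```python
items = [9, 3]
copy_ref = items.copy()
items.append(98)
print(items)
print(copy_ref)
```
[9, 3, 98]
[9, 3]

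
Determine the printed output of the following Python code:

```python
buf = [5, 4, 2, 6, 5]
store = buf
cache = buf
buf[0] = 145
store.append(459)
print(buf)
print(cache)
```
[145, 4, 2, 6, 5, 459]
[145, 4, 2, 6, 5, 459]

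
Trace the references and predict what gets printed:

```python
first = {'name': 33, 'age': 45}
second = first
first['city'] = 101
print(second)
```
{'name': 33, 'age': 45, 'city': 101}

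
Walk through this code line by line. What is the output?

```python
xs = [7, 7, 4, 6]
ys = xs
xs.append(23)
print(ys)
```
[7, 7, 4, 6, 23]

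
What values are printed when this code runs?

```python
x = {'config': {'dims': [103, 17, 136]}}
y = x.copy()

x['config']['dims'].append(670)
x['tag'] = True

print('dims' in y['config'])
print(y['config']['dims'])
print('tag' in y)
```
True
[103, 17, 136, 670]
False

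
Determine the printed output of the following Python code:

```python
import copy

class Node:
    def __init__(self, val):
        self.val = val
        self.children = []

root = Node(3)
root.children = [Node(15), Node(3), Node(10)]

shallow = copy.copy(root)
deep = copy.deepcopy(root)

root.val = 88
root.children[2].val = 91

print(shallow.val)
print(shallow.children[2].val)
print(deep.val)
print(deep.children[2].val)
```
3
91
3
10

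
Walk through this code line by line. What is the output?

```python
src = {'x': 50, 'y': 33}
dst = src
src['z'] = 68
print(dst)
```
{'x': 50, 'y': 33, 'z': 68}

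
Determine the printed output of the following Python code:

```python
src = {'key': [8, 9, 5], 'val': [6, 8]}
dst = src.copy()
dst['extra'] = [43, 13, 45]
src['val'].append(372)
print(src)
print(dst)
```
{'key': [8, 9, 5], 'val': [6, 8, 372]}
{'key': [8, 9, 5], 'val': [6, 8, 372], 'extra': [43, 13, 45]}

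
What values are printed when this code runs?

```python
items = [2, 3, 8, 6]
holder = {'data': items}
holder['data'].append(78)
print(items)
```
[2, 3, 8, 6, 78]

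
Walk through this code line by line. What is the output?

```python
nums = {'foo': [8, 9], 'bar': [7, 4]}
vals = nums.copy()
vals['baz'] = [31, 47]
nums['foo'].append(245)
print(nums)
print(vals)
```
{'foo': [8, 9, 245], 'bar': [7, 4]}
{'foo': [8, 9, 245], 'bar': [7, 4], 'baz': [31, 47]}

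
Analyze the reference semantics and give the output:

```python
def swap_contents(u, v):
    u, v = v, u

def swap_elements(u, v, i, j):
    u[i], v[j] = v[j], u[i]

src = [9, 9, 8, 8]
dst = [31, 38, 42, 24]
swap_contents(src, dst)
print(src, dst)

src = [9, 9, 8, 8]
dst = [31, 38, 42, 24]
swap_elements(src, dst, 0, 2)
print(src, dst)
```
[9, 9, 8, 8] [31, 38, 42, 24]
[42, 9, 8, 8] [31, 38, 9, 24]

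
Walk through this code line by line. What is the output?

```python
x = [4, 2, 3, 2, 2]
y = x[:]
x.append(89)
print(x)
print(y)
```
[4, 2, 3, 2, 2, 89]
[4, 2, 3, 2, 2]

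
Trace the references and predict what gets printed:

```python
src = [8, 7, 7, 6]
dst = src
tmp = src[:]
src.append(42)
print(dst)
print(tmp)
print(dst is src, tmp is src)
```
[8, 7, 7, 6, 42]
[8, 7, 7, 6]
True False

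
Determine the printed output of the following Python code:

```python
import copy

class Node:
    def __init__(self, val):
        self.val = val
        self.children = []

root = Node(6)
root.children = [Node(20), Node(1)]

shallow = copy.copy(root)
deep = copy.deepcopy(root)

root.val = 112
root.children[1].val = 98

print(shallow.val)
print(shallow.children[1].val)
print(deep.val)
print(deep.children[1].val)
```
6
98
6
1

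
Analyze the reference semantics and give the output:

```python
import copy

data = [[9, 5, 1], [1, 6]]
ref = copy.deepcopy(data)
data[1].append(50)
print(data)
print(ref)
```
[[9, 5, 1], [1, 6, 50]]
[[9, 5, 1], [1, 6]]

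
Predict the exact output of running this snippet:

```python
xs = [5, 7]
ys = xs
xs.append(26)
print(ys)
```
[5, 7, 26]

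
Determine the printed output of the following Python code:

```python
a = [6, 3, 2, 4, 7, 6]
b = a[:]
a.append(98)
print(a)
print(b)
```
[6, 3, 2, 4, 7, 6, 98]
[6, 3, 2, 4, 7, 6]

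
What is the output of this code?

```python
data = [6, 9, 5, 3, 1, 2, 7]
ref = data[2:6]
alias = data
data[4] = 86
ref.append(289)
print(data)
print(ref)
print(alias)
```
[6, 9, 5, 3, 86, 2, 7]
[5, 3, 1, 2, 289]
[6, 9, 5, 3, 86, 2, 7]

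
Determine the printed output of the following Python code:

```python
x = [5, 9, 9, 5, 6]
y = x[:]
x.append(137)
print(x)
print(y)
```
[5, 9, 9, 5, 6, 137]
[5, 9, 9, 5, 6]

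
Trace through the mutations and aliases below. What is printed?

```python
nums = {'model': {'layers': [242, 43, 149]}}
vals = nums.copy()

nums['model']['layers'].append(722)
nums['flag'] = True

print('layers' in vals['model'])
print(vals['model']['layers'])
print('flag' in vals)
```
True
[242, 43, 149, 722]
False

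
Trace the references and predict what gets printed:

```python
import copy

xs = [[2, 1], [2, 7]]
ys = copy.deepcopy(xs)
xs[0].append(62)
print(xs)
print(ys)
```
[[2, 1, 62], [2, 7]]
[[2, 1], [2, 7]]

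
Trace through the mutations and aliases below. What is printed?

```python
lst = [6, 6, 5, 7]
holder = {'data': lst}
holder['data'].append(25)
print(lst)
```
[6, 6, 5, 7, 25]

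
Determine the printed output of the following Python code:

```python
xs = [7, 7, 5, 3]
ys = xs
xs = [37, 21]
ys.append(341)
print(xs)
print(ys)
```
[37, 21]
[7, 7, 5, 3, 341]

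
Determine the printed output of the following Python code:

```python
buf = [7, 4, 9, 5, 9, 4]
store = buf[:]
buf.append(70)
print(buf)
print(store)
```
[7, 4, 9, 5, 9, 4, 70]
[7, 4, 9, 5, 9, 4]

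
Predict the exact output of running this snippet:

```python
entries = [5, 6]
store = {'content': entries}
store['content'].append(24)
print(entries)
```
[5, 6, 24]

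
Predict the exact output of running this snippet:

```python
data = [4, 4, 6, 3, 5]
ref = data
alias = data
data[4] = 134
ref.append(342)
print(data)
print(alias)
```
[4, 4, 6, 3, 134, 342]
[4, 4, 6, 3, 134, 342]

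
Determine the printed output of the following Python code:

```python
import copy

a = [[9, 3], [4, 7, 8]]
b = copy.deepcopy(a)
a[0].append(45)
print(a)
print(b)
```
[[9, 3, 45], [4, 7, 8]]
[[9, 3], [4, 7, 8]]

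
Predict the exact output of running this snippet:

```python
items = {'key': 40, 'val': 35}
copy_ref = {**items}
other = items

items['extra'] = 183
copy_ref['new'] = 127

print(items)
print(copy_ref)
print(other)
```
{'key': 40, 'val': 35, 'extra': 183}
{'key': 40, 'val': 35, 'new': 127}
{'key': 40, 'val': 35, 'extra': 183}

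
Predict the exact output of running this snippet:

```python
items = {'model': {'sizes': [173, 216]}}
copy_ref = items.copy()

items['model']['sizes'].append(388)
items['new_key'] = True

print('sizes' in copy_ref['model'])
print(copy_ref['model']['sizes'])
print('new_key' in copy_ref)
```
True
[173, 216, 388]
False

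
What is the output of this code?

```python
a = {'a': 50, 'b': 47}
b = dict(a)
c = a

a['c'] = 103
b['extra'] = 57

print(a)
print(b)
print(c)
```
{'a': 50, 'b': 47, 'c': 103}
{'a': 50, 'b': 47, 'extra': 57}
{'a': 50, 'b': 47, 'c': 103}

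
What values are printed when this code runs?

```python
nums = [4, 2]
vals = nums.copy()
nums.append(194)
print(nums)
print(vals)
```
[4, 2, 194]
[4, 2]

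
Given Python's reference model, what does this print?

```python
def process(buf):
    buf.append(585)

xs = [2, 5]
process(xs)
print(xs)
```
[2, 5, 585]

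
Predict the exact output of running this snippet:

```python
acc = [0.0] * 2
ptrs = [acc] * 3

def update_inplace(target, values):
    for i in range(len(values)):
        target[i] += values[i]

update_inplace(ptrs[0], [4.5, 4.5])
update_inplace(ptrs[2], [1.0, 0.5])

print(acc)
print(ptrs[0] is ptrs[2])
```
[5.5, 5.0]
True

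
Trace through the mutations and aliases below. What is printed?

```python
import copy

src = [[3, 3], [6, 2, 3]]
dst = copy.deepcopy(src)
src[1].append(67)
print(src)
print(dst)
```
[[3, 3], [6, 2, 3, 67]]
[[3, 3], [6, 2, 3]]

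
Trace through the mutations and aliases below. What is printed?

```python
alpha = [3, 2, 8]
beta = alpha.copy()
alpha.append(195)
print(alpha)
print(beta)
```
[3, 2, 8, 195]
[3, 2, 8]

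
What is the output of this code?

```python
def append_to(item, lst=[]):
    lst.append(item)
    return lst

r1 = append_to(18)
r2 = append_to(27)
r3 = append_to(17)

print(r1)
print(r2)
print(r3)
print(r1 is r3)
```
[18, 27, 17]
[18, 27, 17]
[18, 27, 17]
True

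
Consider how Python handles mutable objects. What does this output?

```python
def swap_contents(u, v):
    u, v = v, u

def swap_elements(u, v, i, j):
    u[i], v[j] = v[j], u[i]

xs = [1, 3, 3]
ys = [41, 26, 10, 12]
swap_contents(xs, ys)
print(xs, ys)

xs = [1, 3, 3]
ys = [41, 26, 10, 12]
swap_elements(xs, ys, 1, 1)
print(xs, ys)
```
[1, 3, 3] [41, 26, 10, 12]
[1, 26, 3] [41, 3, 10, 12]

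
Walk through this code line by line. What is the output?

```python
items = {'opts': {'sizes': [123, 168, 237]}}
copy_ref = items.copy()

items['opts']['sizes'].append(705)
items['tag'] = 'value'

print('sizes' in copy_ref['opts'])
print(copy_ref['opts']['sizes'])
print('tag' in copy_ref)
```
True
[123, 168, 237, 705]
False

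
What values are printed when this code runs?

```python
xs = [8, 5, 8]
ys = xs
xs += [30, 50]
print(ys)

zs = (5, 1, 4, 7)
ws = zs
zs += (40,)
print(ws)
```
[8, 5, 8, 30, 50]
(5, 1, 4, 7)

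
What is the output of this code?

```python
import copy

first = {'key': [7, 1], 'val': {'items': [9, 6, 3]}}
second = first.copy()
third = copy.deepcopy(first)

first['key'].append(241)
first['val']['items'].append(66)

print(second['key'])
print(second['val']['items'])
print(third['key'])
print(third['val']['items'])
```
[7, 1, 241]
[9, 6, 3, 66]
[7, 1]
[9, 6, 3]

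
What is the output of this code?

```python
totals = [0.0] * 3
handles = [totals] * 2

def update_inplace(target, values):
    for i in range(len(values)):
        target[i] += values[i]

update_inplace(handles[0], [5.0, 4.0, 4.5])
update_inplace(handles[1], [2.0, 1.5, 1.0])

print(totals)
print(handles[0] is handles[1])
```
[7.0, 5.5, 5.5]
True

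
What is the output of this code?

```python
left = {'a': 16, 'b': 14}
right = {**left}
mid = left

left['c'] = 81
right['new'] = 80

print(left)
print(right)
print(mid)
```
{'a': 16, 'b': 14, 'c': 81}
{'a': 16, 'b': 14, 'new': 80}
{'a': 16, 'b': 14, 'c': 81}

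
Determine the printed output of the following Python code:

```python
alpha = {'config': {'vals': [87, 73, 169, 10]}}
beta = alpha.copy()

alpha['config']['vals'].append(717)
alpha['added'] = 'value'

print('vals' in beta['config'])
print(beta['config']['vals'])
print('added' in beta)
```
True
[87, 73, 169, 10, 717]
False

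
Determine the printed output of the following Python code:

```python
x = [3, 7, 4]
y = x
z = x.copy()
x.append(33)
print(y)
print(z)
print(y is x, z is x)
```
[3, 7, 4, 33]
[3, 7, 4]
True False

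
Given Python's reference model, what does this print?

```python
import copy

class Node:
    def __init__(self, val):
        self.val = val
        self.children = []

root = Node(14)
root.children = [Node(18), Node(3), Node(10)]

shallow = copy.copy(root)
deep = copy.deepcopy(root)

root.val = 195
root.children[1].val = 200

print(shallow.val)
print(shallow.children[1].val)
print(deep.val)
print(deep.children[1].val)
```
14
200
14
3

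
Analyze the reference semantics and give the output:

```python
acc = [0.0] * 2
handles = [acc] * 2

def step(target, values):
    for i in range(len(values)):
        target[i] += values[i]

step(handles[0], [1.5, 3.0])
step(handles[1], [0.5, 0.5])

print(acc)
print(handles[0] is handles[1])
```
[2.0, 3.5]
True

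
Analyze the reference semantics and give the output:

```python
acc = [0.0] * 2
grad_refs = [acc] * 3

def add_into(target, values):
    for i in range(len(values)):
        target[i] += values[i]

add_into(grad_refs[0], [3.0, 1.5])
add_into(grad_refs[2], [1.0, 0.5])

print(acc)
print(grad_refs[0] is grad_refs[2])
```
[4.0, 2.0]
True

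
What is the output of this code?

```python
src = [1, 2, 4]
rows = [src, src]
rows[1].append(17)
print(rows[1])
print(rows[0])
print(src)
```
[1, 2, 4, 17]
[1, 2, 4, 17]
[1, 2, 4, 17]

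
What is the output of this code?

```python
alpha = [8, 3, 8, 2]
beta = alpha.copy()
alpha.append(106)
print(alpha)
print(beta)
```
[8, 3, 8, 2, 106]
[8, 3, 8, 2]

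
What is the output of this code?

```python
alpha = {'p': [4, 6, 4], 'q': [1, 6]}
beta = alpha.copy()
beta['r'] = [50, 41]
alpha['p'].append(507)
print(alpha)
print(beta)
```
{'p': [4, 6, 4, 507], 'q': [1, 6]}
{'p': [4, 6, 4, 507], 'q': [1, 6], 'r': [50, 41]}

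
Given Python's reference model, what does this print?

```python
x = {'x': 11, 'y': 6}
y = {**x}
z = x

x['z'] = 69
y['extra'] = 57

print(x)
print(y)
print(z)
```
{'x': 11, 'y': 6, 'z': 69}
{'x': 11, 'y': 6, 'extra': 57}
{'x': 11, 'y': 6, 'z': 69}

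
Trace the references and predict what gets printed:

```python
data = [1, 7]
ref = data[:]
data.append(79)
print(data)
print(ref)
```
[1, 7, 79]
[1, 7]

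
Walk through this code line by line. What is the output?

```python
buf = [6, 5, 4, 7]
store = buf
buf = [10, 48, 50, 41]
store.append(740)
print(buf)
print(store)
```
[10, 48, 50, 41]
[6, 5, 4, 7, 740]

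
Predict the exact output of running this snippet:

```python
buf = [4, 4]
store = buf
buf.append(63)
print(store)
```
[4, 4, 63]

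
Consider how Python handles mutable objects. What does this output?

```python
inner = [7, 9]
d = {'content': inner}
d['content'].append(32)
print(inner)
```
[7, 9, 32]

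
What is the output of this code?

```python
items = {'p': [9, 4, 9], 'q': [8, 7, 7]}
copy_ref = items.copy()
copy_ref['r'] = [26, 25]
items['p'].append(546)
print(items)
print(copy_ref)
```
{'p': [9, 4, 9, 546], 'q': [8, 7, 7]}
{'p': [9, 4, 9, 546], 'q': [8, 7, 7], 'r': [26, 25]}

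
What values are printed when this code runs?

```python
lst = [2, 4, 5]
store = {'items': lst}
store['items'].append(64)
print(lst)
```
[2, 4, 5, 64]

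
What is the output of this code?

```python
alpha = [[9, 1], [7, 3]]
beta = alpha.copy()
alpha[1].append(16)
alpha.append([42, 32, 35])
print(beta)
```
[[9, 1], [7, 3, 16]]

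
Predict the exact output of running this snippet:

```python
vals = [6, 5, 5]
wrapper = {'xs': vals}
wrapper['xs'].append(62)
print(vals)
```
[6, 5, 5, 62]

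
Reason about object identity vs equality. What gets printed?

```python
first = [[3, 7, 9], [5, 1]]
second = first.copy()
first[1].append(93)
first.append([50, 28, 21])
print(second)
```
[[3, 7, 9], [5, 1, 93]]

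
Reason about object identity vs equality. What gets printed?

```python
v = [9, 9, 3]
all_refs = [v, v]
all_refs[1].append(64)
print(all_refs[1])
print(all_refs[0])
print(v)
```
[9, 9, 3, 64]
[9, 9, 3, 64]
[9, 9, 3, 64]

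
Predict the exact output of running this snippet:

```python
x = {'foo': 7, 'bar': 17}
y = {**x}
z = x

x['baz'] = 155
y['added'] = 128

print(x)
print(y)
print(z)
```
{'foo': 7, 'bar': 17, 'baz': 155}
{'foo': 7, 'bar': 17, 'added': 128}
{'foo': 7, 'bar': 17, 'baz': 155}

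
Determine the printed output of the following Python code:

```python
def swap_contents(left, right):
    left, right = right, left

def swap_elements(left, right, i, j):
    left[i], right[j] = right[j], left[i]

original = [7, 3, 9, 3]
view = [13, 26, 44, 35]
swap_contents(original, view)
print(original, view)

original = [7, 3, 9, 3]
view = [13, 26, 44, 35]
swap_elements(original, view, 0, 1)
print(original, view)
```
[7, 3, 9, 3] [13, 26, 44, 35]
[26, 3, 9, 3] [13, 7, 44, 35]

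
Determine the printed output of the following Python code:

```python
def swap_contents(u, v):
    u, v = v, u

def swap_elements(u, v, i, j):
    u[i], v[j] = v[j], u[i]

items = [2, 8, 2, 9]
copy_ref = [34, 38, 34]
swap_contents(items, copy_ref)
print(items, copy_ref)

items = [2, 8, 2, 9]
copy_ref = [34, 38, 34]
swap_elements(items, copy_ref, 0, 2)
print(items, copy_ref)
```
[2, 8, 2, 9] [34, 38, 34]
[34, 8, 2, 9] [34, 38, 2]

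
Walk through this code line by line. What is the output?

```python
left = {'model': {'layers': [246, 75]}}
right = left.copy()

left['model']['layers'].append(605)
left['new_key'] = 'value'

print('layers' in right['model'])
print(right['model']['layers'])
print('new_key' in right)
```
True
[246, 75, 605]
False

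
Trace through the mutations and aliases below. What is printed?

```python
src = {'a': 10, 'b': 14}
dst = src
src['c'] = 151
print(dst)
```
{'a': 10, 'b': 14, 'c': 151}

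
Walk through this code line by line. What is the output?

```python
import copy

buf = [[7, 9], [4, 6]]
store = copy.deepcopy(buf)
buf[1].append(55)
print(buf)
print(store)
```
[[7, 9], [4, 6, 55]]
[[7, 9], [4, 6]]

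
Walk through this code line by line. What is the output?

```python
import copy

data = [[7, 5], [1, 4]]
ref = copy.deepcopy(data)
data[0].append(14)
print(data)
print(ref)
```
[[7, 5, 14], [1, 4]]
[[7, 5], [1, 4]]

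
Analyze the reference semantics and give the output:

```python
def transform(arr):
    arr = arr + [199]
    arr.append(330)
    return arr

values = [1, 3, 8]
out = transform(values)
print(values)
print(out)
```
[1, 3, 8]
[1, 3, 8, 199, 330]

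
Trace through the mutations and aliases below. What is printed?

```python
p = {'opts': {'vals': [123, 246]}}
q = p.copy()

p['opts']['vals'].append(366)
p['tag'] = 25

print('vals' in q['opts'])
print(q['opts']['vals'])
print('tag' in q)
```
True
[123, 246, 366]
False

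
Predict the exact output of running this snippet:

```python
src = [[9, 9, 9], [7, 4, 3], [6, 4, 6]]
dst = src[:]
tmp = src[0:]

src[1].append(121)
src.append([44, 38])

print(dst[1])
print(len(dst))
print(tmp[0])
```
[7, 4, 3, 121]
3
[9, 9, 9]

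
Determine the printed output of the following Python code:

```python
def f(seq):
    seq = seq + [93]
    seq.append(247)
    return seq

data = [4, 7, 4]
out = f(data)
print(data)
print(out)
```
[4, 7, 4]
[4, 7, 4, 93, 247]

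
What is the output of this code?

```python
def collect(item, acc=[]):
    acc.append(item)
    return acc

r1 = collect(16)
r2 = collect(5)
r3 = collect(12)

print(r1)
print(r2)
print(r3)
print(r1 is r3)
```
[16, 5, 12]
[16, 5, 12]
[16, 5, 12]
True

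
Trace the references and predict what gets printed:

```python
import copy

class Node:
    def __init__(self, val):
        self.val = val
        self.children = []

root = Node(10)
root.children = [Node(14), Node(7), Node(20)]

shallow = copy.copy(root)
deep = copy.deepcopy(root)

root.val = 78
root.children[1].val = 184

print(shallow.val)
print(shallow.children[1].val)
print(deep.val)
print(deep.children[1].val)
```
10
184
10
7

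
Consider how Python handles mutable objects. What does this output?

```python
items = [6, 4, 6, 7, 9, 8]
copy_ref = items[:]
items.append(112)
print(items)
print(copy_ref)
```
[6, 4, 6, 7, 9, 8, 112]
[6, 4, 6, 7, 9, 8]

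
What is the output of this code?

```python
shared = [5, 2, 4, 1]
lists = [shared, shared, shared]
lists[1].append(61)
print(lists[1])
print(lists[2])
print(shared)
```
[5, 2, 4, 1, 61]
[5, 2, 4, 1, 61]
[5, 2, 4, 1, 61]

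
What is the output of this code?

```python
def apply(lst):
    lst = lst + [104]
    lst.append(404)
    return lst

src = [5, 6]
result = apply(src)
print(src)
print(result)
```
[5, 6]
[5, 6, 104, 404]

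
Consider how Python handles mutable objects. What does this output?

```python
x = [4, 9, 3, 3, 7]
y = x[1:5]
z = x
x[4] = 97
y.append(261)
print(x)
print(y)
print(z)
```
[4, 9, 3, 3, 97]
[9, 3, 3, 7, 261]
[4, 9, 3, 3, 97]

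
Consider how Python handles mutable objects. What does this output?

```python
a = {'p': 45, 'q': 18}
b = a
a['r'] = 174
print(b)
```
{'p': 45, 'q': 18, 'r': 174}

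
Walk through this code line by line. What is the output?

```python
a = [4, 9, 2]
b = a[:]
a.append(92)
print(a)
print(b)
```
[4, 9, 2, 92]
[4, 9, 2]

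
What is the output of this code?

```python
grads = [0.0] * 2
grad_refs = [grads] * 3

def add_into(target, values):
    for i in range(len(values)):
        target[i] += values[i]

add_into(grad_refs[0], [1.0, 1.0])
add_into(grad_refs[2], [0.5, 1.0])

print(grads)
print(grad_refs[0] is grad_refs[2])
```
[1.5, 2.0]
True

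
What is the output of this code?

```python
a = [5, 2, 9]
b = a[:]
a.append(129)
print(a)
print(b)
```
[5, 2, 9, 129]
[5, 2, 9]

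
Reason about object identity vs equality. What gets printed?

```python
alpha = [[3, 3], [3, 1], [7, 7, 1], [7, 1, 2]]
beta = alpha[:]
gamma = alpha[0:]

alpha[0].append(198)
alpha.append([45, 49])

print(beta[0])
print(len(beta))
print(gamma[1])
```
[3, 3, 198]
4
[3, 1]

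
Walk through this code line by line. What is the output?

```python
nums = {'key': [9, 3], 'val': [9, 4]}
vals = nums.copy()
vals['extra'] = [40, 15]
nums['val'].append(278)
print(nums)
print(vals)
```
{'key': [9, 3], 'val': [9, 4, 278]}
{'key': [9, 3], 'val': [9, 4, 278], 'extra': [40, 15]}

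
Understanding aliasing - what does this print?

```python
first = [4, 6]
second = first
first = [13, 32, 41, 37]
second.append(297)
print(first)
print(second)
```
[13, 32, 41, 37]
[4, 6, 297]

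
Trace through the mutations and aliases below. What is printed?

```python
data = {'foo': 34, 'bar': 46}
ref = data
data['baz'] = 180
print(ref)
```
{'foo': 34, 'bar': 46, 'baz': 180}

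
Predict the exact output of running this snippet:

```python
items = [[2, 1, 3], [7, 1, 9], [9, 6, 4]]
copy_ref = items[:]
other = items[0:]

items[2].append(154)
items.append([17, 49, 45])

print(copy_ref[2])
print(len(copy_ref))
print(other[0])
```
[9, 6, 4, 154]
3
[2, 1, 3]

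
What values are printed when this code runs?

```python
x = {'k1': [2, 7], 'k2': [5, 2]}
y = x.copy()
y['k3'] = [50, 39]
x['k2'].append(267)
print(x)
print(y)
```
{'k1': [2, 7], 'k2': [5, 2, 267]}
{'k1': [2, 7], 'k2': [5, 2, 267], 'k3': [50, 39]}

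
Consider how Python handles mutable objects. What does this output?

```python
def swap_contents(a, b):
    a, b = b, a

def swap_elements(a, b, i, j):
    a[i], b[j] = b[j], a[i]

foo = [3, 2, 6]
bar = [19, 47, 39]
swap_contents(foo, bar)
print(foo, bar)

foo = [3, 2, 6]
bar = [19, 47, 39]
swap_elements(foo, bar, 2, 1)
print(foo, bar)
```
[3, 2, 6] [19, 47, 39]
[3, 2, 47] [19, 6, 39]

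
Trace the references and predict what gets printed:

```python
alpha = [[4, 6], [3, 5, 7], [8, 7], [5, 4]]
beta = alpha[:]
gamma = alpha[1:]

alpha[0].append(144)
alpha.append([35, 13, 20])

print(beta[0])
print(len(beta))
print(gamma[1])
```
[4, 6, 144]
4
[8, 7]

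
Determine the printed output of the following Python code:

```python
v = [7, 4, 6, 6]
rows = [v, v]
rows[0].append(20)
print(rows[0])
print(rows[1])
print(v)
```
[7, 4, 6, 6, 20]
[7, 4, 6, 6, 20]
[7, 4, 6, 6, 20]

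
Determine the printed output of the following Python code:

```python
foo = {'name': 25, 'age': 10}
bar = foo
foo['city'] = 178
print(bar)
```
{'name': 25, 'age': 10, 'city': 178}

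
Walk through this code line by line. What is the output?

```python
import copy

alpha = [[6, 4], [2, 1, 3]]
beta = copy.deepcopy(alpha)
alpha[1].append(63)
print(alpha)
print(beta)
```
[[6, 4], [2, 1, 3, 63]]
[[6, 4], [2, 1, 3]]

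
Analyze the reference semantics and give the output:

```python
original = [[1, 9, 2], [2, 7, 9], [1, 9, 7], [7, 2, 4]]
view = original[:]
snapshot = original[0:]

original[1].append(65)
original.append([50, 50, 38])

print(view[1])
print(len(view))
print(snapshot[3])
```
[2, 7, 9, 65]
4
[7, 2, 4]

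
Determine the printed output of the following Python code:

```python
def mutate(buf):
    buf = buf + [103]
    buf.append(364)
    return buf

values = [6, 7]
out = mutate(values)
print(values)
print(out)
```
[6, 7]
[6, 7, 103, 364]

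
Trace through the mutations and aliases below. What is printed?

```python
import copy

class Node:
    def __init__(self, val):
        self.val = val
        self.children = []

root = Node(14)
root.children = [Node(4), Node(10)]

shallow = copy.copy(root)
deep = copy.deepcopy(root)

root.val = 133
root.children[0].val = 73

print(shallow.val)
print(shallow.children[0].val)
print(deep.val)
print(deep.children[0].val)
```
14
73
14
4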